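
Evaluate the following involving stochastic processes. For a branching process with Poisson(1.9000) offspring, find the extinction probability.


Since mu = 1.9000 > 1, extinction prob q < 1.
Solve s = exp(mu*(s-1)) iteratively.
q = 0.2328

0.2328


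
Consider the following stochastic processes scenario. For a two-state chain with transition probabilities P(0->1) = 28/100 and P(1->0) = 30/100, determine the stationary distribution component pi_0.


Stationary distribution: pi_0 = p10/(p01+p10), pi_1 = p01/(p01+p10)
p01 = 0.2800, p10 = 0.3000
pi_0 = 0.5172

0.5172


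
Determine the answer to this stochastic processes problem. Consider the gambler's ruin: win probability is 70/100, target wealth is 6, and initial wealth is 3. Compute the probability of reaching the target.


Gambler's ruin formula:
r = q/p = 0.3000/0.7000 = 0.4286
P(win) = (1 - r^i)/(1 - r^N)
= (1 - 0.4286^3)/(1 - 0.4286^6)
= 0.9270

0.9270


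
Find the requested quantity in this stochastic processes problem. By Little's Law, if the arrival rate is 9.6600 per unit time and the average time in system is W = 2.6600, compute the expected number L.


Little's Law: L = lambda * W
= 9.6600 * 2.6600
= 25.6956

25.6956


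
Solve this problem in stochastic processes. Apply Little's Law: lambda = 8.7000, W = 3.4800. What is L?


Little's Law: L = lambda * W
= 8.7000 * 3.4800
= 30.2760

30.2760


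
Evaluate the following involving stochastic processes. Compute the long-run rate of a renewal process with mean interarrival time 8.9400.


Long-run renewal rate = 1/E(X)
= 1/8.9400
= 0.1119

0.1119


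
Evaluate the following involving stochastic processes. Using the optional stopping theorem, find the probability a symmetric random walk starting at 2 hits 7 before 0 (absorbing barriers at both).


By optional stopping theorem: E(M at tau) = M(0) = 2
P(hit 7)*7 + P(hit 0)*0 = 2
P(hit 7) = (2 - 0)/(7 - 0) = 2/7 = 0.2857

0.2857


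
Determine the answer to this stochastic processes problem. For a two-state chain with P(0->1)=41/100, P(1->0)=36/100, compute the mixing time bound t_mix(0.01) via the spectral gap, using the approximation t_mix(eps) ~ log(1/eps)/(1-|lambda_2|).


lambda_2 = |1 - p01 - p10| = |1 - 0.4100 - 0.3600| = 0.2300
t_mix ~ log(1/eps)/(1 - |lambda_2|)
= log(100)/(1 - 0.2300) = 4.6052/0.7700
= 5.9807

5.9807


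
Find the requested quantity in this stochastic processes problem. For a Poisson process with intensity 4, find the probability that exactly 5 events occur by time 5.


P(N(t)=k) = (lambda*t)^k * exp(-lambda*t) / k!
lambda*t = 20
= 20^5 * exp(-20) / 5!
= 3200000 * 2.0612e-09 / 120
= 5.4964e-05

5.4964e-05


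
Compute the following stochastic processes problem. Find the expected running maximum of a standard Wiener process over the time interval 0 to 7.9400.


E(max B(s)) = sqrt(2t/pi)
= sqrt(2*7.9400/pi)
= sqrt(5.0548)
= 2.2483

2.2483


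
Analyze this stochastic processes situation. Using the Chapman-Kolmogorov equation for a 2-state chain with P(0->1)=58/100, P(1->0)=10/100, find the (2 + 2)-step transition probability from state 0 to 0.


P^4 = P^2 * P^2
Computing via matrix multiplication of the transition matrix.
Entry (0,0) of P^4 = 0.1560

0.1560


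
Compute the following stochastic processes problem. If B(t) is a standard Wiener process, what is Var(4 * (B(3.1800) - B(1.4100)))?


Var(alpha*(B(t)-B(s))) = alpha^2 * (t-s)
= 4^2 * (3.1800 - 1.4100)
= 16 * 1.7700
= 28.3200

28.3200


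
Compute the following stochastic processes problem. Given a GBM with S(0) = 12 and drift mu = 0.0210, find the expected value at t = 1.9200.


E[S(t)] = S(0) * exp(mu * t)
= 12 * exp(0.0210 * 1.9200)
= 12 * 1.0411
= 12.4937

12.4937


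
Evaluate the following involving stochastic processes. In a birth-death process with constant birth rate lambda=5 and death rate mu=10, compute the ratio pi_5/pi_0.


For birth-death process, pi_n/pi_0 = (lambda/mu)^n
= (5/10)^5
= 0.0312

0.0312


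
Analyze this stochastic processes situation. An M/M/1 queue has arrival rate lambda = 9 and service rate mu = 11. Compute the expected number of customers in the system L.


rho = 9/11 = 0.8182
L = rho/(1-rho)
= 0.8182/0.1818
= 4.5000

4.5000


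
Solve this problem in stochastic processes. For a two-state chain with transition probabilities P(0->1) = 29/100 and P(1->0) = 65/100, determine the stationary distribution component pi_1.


Stationary distribution: pi_0 = p10/(p01+p10), pi_1 = p01/(p01+p10)
p01 = 0.2900, p10 = 0.6500
pi_1 = 0.3085

0.3085


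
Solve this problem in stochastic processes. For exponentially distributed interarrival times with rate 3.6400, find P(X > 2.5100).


P(X > t) = exp(-lambda * t)
= exp(-3.6400 * 2.5100)
= exp(-9.1364) = 1.0767e-04

1.0767e-04


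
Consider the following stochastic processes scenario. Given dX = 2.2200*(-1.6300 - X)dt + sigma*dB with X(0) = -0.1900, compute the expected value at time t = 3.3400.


E[X(t)] = mu + (X(0) - mu)*exp(-theta*t)
= -1.6300 + (-0.1900 - -1.6300)*exp(-2.2200*3.3400)
= -1.6300 + 1.4400 * 6.0227e-04
= -1.6291

-1.6291


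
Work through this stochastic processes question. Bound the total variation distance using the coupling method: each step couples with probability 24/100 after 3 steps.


TV distance bound <= (1-delta)^n
= (1 - 0.2400)^3
= 0.7600^3
= 0.4390

0.4390


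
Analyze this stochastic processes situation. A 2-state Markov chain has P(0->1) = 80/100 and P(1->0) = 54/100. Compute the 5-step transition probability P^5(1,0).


Computing P^5 by matrix multiplication.
P = [[0.2000, 0.8000], [0.5400, 0.4600]]
After raising P to the power 5:
P^5(1,0) = 0.4048

0.4048


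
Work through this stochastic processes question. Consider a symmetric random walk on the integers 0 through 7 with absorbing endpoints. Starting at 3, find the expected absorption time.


For symmetric RW on 0,...,N with absorbing barriers, E(i) = i*(N-i)
E(3) = 3 * 4 = 12

12


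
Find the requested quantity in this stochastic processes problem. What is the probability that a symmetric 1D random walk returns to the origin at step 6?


P(S(6) = 0) = C(6,3) / 4^3
= 20 / 64
= 0.3125

0.3125


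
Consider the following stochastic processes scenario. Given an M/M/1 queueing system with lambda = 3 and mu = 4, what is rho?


rho = lambda/mu
= 3/4
= 0.7500

0.7500


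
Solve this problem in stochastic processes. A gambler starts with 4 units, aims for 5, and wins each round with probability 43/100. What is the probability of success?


Gambler's ruin formula:
r = q/p = 0.5700/0.4300 = 1.3256
P(win) = (1 - r^i)/(1 - r^N)
= (1 - 1.3256^4)/(1 - 1.3256^5)
= 0.6750

0.6750


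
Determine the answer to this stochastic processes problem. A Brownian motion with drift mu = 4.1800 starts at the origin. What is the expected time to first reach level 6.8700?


Expected first passage time = a/mu
= 6.8700/4.1800
= 1.6435

1.6435


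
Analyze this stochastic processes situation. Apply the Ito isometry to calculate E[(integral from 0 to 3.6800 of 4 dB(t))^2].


By Ito isometry: E[(int f dB)^2] = int f^2 dt
= 4^2 * 3.6800
= 16 * 3.6800 = 58.8800

58.8800


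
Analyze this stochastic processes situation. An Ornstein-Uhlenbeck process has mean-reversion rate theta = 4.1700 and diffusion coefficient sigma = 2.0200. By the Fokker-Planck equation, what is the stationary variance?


Stationary variance = sigma^2 / (2*theta)
= 2.0200^2 / (2*4.1700)
= 4.0804 / 8.3400
= 0.4893

0.4893


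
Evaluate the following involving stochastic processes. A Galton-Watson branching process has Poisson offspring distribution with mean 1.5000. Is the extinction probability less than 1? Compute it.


Since mu = 1.5000 > 1, extinction prob q < 1.
Solve s = exp(mu*(s-1)) iteratively.
q = 0.4172

0.4172


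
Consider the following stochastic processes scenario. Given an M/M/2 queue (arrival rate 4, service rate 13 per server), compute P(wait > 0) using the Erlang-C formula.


a = lambda/mu = 0.3077
rho = a/c = 0.1538
Erlang-C formula applied:
C(c,a) = 0.0410

0.0410


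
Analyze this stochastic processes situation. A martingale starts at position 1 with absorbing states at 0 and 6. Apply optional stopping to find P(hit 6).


By optional stopping theorem: E(M at tau) = M(0) = 1
P(hit 6)*6 + P(hit 0)*0 = 1
P(hit 6) = (1 - 0)/(6 - 0) = 1/6 = 0.1667

0.1667


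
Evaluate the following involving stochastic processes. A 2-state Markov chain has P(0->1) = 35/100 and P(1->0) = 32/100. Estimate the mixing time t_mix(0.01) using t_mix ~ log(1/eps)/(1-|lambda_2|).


lambda_2 = |1 - p01 - p10| = |1 - 0.3500 - 0.3200| = 0.3300
t_mix ~ log(1/eps)/(1 - |lambda_2|)
= log(100)/(1 - 0.3300) = 4.6052/0.6700
= 6.8734

6.8734


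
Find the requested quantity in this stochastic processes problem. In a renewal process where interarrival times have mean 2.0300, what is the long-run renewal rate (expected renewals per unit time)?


Long-run renewal rate = 1/E(X)
= 1/2.0300
= 0.4926

0.4926


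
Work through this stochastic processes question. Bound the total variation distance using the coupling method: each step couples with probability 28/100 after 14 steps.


TV distance bound <= (1-delta)^n
= (1 - 0.2800)^14
= 0.7200^14
= 0.0101

0.0101


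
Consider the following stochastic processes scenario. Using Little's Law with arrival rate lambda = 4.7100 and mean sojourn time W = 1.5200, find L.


Little's Law: L = lambda * W
= 4.7100 * 1.5200
= 7.1592

7.1592


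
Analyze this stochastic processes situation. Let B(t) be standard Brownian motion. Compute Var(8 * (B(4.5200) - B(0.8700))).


Var(alpha*(B(t)-B(s))) = alpha^2 * (t-s)
= 8^2 * (4.5200 - 0.8700)
= 64 * 3.6500
= 233.6000

233.6000


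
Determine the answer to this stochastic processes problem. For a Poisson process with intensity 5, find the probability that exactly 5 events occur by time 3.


P(N(t)=k) = (lambda*t)^k * exp(-lambda*t) / k!
lambda*t = 15
= 15^5 * exp(-15) / 5!
= 759375 * 3.0590e-07 / 120
= 0.0019

0.0019


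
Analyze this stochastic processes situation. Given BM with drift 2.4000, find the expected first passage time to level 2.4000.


Expected first passage time = a/mu
= 2.4000/2.4000
= 1.0000

1.0000


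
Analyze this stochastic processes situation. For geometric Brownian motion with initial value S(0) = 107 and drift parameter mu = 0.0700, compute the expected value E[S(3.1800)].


E[S(t)] = S(0) * exp(mu * t)
= 107 * exp(0.0700 * 3.1800)
= 107 * 1.2493
= 133.6773

133.6773


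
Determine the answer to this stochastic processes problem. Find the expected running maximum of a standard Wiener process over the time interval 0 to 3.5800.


E(max B(s)) = sqrt(2t/pi)
= sqrt(2*3.5800/pi)
= sqrt(2.2791)
= 1.5097

1.5097


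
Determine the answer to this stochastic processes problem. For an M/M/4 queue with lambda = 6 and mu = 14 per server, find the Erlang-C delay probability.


a = lambda/mu = 0.4286
rho = a/c = 0.1071
Erlang-C formula applied:
C(c,a) = 0.0010

0.0010


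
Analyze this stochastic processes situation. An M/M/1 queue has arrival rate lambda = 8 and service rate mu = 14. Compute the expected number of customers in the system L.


rho = 8/14 = 0.5714
L = rho/(1-rho)
= 0.5714/0.4286
= 1.3333

1.3333


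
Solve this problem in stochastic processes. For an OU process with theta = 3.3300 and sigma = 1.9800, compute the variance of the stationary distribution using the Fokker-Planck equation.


Stationary variance = sigma^2 / (2*theta)
= 1.9800^2 / (2*3.3300)
= 3.9204 / 6.6600
= 0.5886

0.5886


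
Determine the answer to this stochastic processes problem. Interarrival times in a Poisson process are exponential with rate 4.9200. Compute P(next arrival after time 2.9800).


P(X > t) = exp(-lambda * t)
= exp(-4.9200 * 2.9800)
= exp(-14.6616) = 4.2909e-07

4.2909e-07


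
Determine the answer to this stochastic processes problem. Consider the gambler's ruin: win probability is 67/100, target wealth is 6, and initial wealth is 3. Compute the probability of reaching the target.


Gambler's ruin formula:
r = q/p = 0.3300/0.6700 = 0.4925
P(win) = (1 - r^i)/(1 - r^N)
= (1 - 0.4925^3)/(1 - 0.4925^6)
= 0.8933

0.8933


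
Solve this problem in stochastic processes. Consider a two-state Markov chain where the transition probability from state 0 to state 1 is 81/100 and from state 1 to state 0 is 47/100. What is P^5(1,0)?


Computing P^5 by matrix multiplication.
P = [[0.1900, 0.8100], [0.4700, 0.5300]]
After raising P to the power 5:
P^5(1,0) = 0.3678

0.3678


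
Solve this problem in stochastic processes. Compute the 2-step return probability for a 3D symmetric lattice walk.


P(return in 2 steps) = P(reverse first step) = 1/(2d)
= 1/6
= 0.1667

0.1667


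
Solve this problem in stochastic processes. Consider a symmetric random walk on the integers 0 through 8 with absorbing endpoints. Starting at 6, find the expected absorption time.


For symmetric RW on 0,...,N with absorbing barriers, E(i) = i*(N-i)
E(6) = 6 * 2 = 12

12


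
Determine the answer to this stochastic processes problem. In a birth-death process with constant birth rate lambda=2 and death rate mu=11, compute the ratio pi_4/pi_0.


For birth-death process, pi_n/pi_0 = (lambda/mu)^n
= (2/11)^4
= 0.0011

0.0011


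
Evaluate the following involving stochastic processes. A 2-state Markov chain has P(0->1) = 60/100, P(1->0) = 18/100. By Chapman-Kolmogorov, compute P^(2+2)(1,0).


P^4 = P^2 * P^2
Computing via matrix multiplication of the transition matrix.
Entry (1,0) of P^4 = 0.2302

0.2302


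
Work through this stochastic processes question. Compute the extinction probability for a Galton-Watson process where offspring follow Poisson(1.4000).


Since mu = 1.4000 > 1, extinction prob q < 1.
Solve s = exp(mu*(s-1)) iteratively.
q = 0.4890

0.4890


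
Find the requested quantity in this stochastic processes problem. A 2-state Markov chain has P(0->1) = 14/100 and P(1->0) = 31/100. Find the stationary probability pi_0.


Stationary distribution: pi_0 = p10/(p01+p10), pi_1 = p01/(p01+p10)
p01 = 0.1400, p10 = 0.3100
pi_0 = 0.6889

0.6889


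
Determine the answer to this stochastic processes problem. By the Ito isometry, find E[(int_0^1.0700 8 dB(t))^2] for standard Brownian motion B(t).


By Ito isometry: E[(int f dB)^2] = int f^2 dt
= 8^2 * 1.0700
= 64 * 1.0700 = 68.4800

68.4800


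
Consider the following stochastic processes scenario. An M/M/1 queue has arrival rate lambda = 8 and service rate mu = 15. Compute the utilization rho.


rho = lambda/mu
= 8/15
= 0.5333

0.5333


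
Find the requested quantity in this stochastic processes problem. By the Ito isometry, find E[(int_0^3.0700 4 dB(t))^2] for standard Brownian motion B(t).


By Ito isometry: E[(int f dB)^2] = int f^2 dt
= 4^2 * 3.0700
= 16 * 3.0700 = 49.1200

49.1200


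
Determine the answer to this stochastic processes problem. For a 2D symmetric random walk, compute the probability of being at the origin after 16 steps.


P = C(16,8)^2 / 4^16
= 12870^2 / 4294967296
= 165636900 / 4294967296
= 0.0386

0.0386


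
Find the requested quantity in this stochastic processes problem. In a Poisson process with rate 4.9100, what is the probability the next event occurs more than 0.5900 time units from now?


P(X > t) = exp(-lambda * t)
= exp(-4.9100 * 0.5900)
= exp(-2.8969) = 0.0552

0.0552


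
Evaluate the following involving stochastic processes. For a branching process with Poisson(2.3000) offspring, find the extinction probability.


Since mu = 2.3000 > 1, extinction prob q < 1.
Solve s = exp(mu*(s-1)) iteratively.
q = 0.1376

0.1376


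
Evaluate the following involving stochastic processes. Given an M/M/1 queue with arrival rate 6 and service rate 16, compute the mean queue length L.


rho = 6/16 = 0.3750
L = rho/(1-rho)
= 0.3750/0.6250
= 0.6000

0.6000


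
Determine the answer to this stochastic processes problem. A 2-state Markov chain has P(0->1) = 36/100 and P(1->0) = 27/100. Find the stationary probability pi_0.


Stationary distribution: pi_0 = p10/(p01+p10), pi_1 = p01/(p01+p10)
p01 = 0.3600, p10 = 0.2700
pi_0 = 0.4286

0.4286


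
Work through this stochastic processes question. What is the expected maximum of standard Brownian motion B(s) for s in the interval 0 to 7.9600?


E(max B(s)) = sqrt(2t/pi)
= sqrt(2*7.9600/pi)
= sqrt(5.0675)
= 2.2511

2.2511


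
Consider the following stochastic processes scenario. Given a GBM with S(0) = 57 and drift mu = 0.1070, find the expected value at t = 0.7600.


E[S(t)] = S(0) * exp(mu * t)
= 57 * exp(0.1070 * 0.7600)
= 57 * 1.0847
= 61.8289

61.8289


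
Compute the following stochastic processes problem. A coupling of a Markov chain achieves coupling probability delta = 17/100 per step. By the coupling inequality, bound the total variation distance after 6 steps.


TV distance bound <= (1-delta)^n
= (1 - 0.1700)^6
= 0.8300^6
= 0.3269

0.3269


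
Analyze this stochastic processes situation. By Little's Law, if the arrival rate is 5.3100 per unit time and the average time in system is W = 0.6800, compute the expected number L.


Little's Law: L = lambda * W
= 5.3100 * 0.6800
= 3.6108

3.6108


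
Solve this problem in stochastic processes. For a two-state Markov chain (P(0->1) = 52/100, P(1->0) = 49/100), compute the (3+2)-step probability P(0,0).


P^5 = P^3 * P^2
Computing via matrix multiplication of the transition matrix.
Entry (0,0) of P^5 = 0.4851

0.4851


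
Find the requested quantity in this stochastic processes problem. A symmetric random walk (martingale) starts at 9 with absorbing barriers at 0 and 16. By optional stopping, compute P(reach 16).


By optional stopping theorem: E(M at tau) = M(0) = 9
P(hit 16)*16 + P(hit 0)*0 = 9
P(hit 16) = (9 - 0)/(16 - 0) = 9/16 = 0.5625

0.5625


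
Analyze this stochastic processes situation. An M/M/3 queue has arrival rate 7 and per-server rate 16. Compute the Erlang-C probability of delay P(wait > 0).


a = lambda/mu = 0.4375
rho = a/c = 0.1458
Erlang-C formula applied:
C(c,a) = 0.0105

0.0105


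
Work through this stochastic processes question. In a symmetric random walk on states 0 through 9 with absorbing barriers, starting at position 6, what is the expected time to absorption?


For symmetric RW on 0,...,N with absorbing barriers, E(i) = i*(N-i)
E(6) = 6 * 3 = 18

18


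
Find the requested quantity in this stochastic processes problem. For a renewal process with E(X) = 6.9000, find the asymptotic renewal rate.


Long-run renewal rate = 1/E(X)
= 1/6.9000
= 0.1449

0.1449


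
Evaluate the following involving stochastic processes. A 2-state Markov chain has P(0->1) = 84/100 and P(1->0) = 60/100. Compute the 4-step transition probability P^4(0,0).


Computing P^4 by matrix multiplication.
P = [[0.1600, 0.8400], [0.6000, 0.4000]]
After raising P to the power 4:
P^4(0,0) = 0.4385

0.4385


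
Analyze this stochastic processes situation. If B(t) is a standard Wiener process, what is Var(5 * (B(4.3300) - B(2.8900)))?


Var(alpha*(B(t)-B(s))) = alpha^2 * (t-s)
= 5^2 * (4.3300 - 2.8900)
= 25 * 1.4400
= 36.0000

36.0000


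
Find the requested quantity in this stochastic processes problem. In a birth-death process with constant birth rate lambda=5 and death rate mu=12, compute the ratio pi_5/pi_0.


For birth-death process, pi_n/pi_0 = (lambda/mu)^n
= (5/12)^5
= 0.0126

0.0126


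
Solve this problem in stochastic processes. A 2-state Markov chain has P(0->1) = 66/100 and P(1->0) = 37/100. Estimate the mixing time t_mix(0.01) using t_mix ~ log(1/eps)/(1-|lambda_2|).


lambda_2 = |1 - p01 - p10| = |1 - 0.6600 - 0.3700| = 0.0300
t_mix ~ log(1/eps)/(1 - |lambda_2|)
= log(100)/(1 - 0.0300) = 4.6052/0.9700
= 4.7476

4.7476


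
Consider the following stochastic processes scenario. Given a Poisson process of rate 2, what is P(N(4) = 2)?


P(N(t)=k) = (lambda*t)^k * exp(-lambda*t) / k!
lambda*t = 8
= 8^2 * exp(-8) / 2!
= 64 * 3.3546e-04 / 2
= 0.0107

0.0107


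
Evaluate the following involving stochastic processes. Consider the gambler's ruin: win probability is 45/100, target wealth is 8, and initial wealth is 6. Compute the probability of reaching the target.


Gambler's ruin formula:
r = q/p = 0.5500/0.4500 = 1.2222
P(win) = (1 - r^i)/(1 - r^N)
= (1 - 1.2222^6)/(1 - 1.2222^8)
= 0.5864

0.5864


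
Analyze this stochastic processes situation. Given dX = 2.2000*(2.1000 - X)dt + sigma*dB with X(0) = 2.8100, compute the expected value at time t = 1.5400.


E[X(t)] = mu + (X(0) - mu)*exp(-theta*t)
= 2.1000 + (2.8100 - 2.1000)*exp(-2.2000*1.5400)
= 2.1000 + 0.7100 * 0.0338
= 2.1240

2.1240


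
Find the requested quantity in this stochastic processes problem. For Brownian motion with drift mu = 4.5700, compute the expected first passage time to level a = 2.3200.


Expected first passage time = a/mu
= 2.3200/4.5700
= 0.5077

0.5077


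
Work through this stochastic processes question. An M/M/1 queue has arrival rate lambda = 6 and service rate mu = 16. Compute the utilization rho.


rho = lambda/mu
= 6/16
= 0.3750

0.3750


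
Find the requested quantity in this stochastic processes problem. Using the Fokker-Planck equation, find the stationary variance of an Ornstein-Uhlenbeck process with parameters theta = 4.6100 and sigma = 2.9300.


Stationary variance = sigma^2 / (2*theta)
= 2.9300^2 / (2*4.6100)
= 8.5849 / 9.2200
= 0.9311

0.9311


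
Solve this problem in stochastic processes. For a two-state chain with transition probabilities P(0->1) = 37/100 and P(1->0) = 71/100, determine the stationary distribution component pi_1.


Stationary distribution: pi_0 = p10/(p01+p10), pi_1 = p01/(p01+p10)
p01 = 0.3700, p10 = 0.7100
pi_1 = 0.3426

0.3426


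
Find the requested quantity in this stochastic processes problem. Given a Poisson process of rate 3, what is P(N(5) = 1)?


P(N(t)=k) = (lambda*t)^k * exp(-lambda*t) / k!
lambda*t = 15
= 15^1 * exp(-15) / 1!
= 15 * 3.0590e-07 / 1
= 4.5885e-06

4.5885e-06


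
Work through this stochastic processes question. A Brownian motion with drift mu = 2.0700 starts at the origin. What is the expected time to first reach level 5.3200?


Expected first passage time = a/mu
= 5.3200/2.0700
= 2.5700

2.5700


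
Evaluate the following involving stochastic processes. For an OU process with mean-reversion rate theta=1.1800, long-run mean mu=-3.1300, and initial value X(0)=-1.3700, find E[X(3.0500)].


E[X(t)] = mu + (X(0) - mu)*exp(-theta*t)
= -3.1300 + (-1.3700 - -3.1300)*exp(-1.1800*3.0500)
= -3.1300 + 1.7600 * 0.0274
= -3.0819

-3.0819


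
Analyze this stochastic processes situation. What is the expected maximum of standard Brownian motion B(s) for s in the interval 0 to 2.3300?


E(max B(s)) = sqrt(2t/pi)
= sqrt(2*2.3300/pi)
= sqrt(1.4833)
= 1.2179

1.2179


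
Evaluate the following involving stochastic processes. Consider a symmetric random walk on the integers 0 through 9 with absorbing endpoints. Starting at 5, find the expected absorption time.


For symmetric RW on 0,...,N with absorbing barriers, E(i) = i*(N-i)
E(5) = 5 * 4 = 20

20


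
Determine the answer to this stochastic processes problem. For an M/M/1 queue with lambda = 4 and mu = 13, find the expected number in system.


rho = 4/13 = 0.3077
L = rho/(1-rho)
= 0.3077/0.6923
= 0.4444

0.4444


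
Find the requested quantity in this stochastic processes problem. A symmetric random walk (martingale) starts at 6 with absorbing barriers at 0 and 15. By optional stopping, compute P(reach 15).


By optional stopping theorem: E(M at tau) = M(0) = 6
P(hit 15)*15 + P(hit 0)*0 = 6
P(hit 15) = (6 - 0)/(15 - 0) = 2/5 = 0.4000

0.4000


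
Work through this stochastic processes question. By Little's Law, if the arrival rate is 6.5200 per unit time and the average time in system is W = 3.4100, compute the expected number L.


Little's Law: L = lambda * W
= 6.5200 * 3.4100
= 22.2332

22.2332


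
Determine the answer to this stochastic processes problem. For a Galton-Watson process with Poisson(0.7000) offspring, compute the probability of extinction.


Since mu = 0.7000 <= 1, extinction probability = 1.

1.0000


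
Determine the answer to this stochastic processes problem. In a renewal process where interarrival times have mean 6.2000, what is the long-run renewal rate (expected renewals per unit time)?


Long-run renewal rate = 1/E(X)
= 1/6.2000
= 0.1613

0.1613


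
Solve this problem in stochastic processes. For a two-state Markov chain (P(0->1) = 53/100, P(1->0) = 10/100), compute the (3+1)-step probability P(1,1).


P^4 = P^3 * P^1
Computing via matrix multiplication of the transition matrix.
Entry (1,1) of P^4 = 0.8442

0.8442


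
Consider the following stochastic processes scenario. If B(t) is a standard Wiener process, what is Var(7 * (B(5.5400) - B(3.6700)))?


Var(alpha*(B(t)-B(s))) = alpha^2 * (t-s)
= 7^2 * (5.5400 - 3.6700)
= 49 * 1.8700
= 91.6300

91.6300


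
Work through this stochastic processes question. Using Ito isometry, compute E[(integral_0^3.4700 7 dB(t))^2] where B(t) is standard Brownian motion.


By Ito isometry: E[(int f dB)^2] = int f^2 dt
= 7^2 * 3.4700
= 49 * 3.4700 = 170.0300

170.0300


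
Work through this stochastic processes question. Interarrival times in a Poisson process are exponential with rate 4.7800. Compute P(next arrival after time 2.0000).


P(X > t) = exp(-lambda * t)
= exp(-4.7800 * 2.0000)
= exp(-9.5600) = 7.0493e-05

7.0493e-05


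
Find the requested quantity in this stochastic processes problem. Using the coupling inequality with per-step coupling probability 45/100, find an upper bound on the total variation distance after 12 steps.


TV distance bound <= (1-delta)^n
= (1 - 0.4500)^12
= 0.5500^12
= 7.6622e-04

7.6622e-04


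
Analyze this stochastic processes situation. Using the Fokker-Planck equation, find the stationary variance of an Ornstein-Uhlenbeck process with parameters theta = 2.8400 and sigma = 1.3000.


Stationary variance = sigma^2 / (2*theta)
= 1.3000^2 / (2*2.8400)
= 1.6900 / 5.6800
= 0.2975

0.2975


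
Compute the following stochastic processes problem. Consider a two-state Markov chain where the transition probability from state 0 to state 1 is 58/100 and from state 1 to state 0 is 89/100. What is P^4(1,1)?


Computing P^4 by matrix multiplication.
P = [[0.4200, 0.5800], [0.8900, 0.1100]]
After raising P to the power 4:
P^4(1,1) = 0.4241

0.4241


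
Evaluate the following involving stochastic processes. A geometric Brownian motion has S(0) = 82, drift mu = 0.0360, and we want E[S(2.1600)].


E[S(t)] = S(0) * exp(mu * t)
= 82 * exp(0.0360 * 2.1600)
= 82 * 1.0809
= 88.6308

88.6308


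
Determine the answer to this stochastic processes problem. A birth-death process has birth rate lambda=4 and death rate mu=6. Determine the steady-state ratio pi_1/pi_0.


For birth-death process, pi_n/pi_0 = (lambda/mu)^n
= (4/6)^1
= 0.6667

0.6667


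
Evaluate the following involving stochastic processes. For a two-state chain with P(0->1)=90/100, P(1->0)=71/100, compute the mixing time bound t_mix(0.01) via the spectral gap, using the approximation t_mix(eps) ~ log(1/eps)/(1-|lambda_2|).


lambda_2 = |1 - p01 - p10| = |1 - 0.9000 - 0.7100| = 0.6100
t_mix ~ log(1/eps)/(1 - |lambda_2|)
= log(100)/(1 - 0.6100) = 4.6052/0.3900
= 11.8081

11.8081


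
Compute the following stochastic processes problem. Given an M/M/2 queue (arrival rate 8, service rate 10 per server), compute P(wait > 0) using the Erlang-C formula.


a = lambda/mu = 0.8000
rho = a/c = 0.4000
Erlang-C formula applied:
C(c,a) = 0.2286

0.2286


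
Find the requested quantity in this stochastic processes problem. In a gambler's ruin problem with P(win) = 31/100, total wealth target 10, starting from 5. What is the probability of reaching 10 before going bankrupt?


Gambler's ruin formula:
r = q/p = 0.6900/0.3100 = 2.2258
P(win) = (1 - r^i)/(1 - r^N)
= (1 - 2.2258^5)/(1 - 2.2258^10)
= 0.0180

0.0180


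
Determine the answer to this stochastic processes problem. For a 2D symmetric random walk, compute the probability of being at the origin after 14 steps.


P = C(14,7)^2 / 4^14
= 3432^2 / 268435456
= 11778624 / 268435456
= 0.0439

0.0439


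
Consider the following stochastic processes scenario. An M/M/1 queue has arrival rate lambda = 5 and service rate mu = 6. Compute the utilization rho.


rho = lambda/mu
= 5/6
= 0.8333

0.8333


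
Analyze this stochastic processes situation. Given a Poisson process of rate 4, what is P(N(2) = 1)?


P(N(t)=k) = (lambda*t)^k * exp(-lambda*t) / k!
lambda*t = 8
= 8^1 * exp(-8) / 1!
= 8 * 3.3546e-04 / 1
= 0.0027

0.0027


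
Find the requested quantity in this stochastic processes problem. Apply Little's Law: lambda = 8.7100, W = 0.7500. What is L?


Little's Law: L = lambda * W
= 8.7100 * 0.7500
= 6.5325

6.5325


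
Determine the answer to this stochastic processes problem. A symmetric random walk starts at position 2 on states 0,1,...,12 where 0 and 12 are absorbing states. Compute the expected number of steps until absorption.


For symmetric RW on 0,...,N with absorbing barriers, E(i) = i*(N-i)
E(2) = 2 * 10 = 20

20


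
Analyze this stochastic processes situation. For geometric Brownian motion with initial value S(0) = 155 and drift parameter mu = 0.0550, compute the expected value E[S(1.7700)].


E[S(t)] = S(0) * exp(mu * t)
= 155 * exp(0.0550 * 1.7700)
= 155 * 1.1022
= 170.8481

170.8481


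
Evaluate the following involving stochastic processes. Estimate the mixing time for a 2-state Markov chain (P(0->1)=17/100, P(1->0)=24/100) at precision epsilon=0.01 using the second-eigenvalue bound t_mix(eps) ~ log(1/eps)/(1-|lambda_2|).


lambda_2 = |1 - p01 - p10| = |1 - 0.1700 - 0.2400| = 0.5900
t_mix ~ log(1/eps)/(1 - |lambda_2|)
= log(100)/(1 - 0.5900) = 4.6052/0.4100
= 11.2321

11.2321


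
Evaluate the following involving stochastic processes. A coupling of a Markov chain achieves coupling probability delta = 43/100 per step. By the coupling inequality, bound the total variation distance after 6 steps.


TV distance bound <= (1-delta)^n
= (1 - 0.4300)^6
= 0.5700^6
= 0.0343

0.0343


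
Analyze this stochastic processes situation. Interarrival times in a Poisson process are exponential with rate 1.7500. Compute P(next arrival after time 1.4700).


P(X > t) = exp(-lambda * t)
= exp(-1.7500 * 1.4700)
= exp(-2.5725) = 0.0763

0.0763


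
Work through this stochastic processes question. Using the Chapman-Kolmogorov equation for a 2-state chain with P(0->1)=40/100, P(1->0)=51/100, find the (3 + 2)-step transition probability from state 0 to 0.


P^5 = P^3 * P^2
Computing via matrix multiplication of the transition matrix.
Entry (0,0) of P^5 = 0.5604

0.5604


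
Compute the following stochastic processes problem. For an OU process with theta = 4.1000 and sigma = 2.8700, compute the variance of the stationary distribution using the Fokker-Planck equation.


Stationary variance = sigma^2 / (2*theta)
= 2.8700^2 / (2*4.1000)
= 8.2369 / 8.2000
= 1.0045

1.0045


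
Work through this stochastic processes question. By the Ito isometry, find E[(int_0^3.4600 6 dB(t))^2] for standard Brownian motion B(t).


By Ito isometry: E[(int f dB)^2] = int f^2 dt
= 6^2 * 3.4600
= 36 * 3.4600 = 124.5600

124.5600


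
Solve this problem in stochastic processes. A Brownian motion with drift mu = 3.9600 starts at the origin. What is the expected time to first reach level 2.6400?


Expected first passage time = a/mu
= 2.6400/3.9600
= 0.6667

0.6667


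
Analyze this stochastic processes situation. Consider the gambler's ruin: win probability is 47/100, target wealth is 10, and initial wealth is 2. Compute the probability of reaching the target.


Gambler's ruin formula:
r = q/p = 0.5300/0.4700 = 1.1277
P(win) = (1 - r^i)/(1 - r^N)
= (1 - 1.1277^2)/(1 - 1.1277^10)
= 0.1168

0.1168


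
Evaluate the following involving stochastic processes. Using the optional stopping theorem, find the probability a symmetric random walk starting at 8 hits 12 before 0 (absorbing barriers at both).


By optional stopping theorem: E(M at tau) = M(0) = 8
P(hit 12)*12 + P(hit 0)*0 = 8
P(hit 12) = (8 - 0)/(12 - 0) = 2/3 = 0.6667

0.6667


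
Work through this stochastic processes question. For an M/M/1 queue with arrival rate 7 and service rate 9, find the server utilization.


rho = lambda/mu
= 7/9
= 0.7778

0.7778


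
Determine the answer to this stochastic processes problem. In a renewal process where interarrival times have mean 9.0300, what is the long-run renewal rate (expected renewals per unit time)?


Long-run renewal rate = 1/E(X)
= 1/9.0300
= 0.1107

0.1107


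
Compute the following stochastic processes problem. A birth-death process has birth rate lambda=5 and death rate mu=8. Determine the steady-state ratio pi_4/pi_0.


For birth-death process, pi_n/pi_0 = (lambda/mu)^n
= (5/8)^4
= 0.1526

0.1526


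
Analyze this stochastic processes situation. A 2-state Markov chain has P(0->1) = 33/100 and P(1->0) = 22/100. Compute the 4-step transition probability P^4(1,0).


Computing P^4 by matrix multiplication.
P = [[0.6700, 0.3300], [0.2200, 0.7800]]
After raising P to the power 4:
P^4(1,0) = 0.3836

0.3836


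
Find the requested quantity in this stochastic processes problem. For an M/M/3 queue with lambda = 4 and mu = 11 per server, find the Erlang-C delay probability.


a = lambda/mu = 0.3636
rho = a/c = 0.1212
Erlang-C formula applied:
C(c,a) = 0.0063

0.0063


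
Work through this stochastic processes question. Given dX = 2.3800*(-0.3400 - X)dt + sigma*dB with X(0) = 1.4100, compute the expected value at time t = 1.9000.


E[X(t)] = mu + (X(0) - mu)*exp(-theta*t)
= -0.3400 + (1.4100 - -0.3400)*exp(-2.3800*1.9000)
= -0.3400 + 1.7500 * 0.0109
= -0.3210

-0.3210


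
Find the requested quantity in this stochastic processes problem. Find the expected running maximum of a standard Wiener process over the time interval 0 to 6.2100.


E(max B(s)) = sqrt(2t/pi)
= sqrt(2*6.2100/pi)
= sqrt(3.9534)
= 1.9883

1.9883


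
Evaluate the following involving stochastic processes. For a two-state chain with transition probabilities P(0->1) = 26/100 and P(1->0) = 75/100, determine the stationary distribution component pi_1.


Stationary distribution: pi_0 = p10/(p01+p10), pi_1 = p01/(p01+p10)
p01 = 0.2600, p10 = 0.7500
pi_1 = 0.2574

0.2574


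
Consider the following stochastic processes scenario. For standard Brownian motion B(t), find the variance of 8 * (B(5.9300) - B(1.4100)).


Var(alpha*(B(t)-B(s))) = alpha^2 * (t-s)
= 8^2 * (5.9300 - 1.4100)
= 64 * 4.5200
= 289.2800

289.2800


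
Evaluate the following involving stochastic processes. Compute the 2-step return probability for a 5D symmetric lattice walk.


P(return in 2 steps) = P(reverse first step) = 1/(2d)
= 1/10
= 0.1000

0.1000


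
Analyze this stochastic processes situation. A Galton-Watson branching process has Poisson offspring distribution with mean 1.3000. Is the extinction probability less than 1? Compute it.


Since mu = 1.3000 > 1, extinction prob q < 1.
Solve s = exp(mu*(s-1)) iteratively.
q = 0.5770

0.5770


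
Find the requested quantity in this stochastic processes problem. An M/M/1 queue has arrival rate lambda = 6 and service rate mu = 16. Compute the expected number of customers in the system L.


rho = 6/16 = 0.3750
L = rho/(1-rho)
= 0.3750/0.6250
= 0.6000

0.6000


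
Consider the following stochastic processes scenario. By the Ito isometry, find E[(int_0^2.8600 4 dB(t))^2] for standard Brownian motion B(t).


By Ito isometry: E[(int f dB)^2] = int f^2 dt
= 4^2 * 2.8600
= 16 * 2.8600 = 45.7600

45.7600


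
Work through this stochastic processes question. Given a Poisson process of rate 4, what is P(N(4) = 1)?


P(N(t)=k) = (lambda*t)^k * exp(-lambda*t) / k!
lambda*t = 16
= 16^1 * exp(-16) / 1!
= 16 * 1.1254e-07 / 1
= 1.8006e-06

1.8006e-06


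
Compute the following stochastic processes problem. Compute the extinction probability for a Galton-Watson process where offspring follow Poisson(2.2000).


Since mu = 2.2000 > 1, extinction prob q < 1.
Solve s = exp(mu*(s-1)) iteratively.
q = 0.1563

0.1563


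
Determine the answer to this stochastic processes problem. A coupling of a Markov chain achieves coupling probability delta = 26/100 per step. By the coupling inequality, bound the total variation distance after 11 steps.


TV distance bound <= (1-delta)^n
= (1 - 0.2600)^11
= 0.7400^11
= 0.0364

0.0364


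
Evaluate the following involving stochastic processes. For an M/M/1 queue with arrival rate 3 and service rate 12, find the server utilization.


rho = lambda/mu
= 3/12
= 0.2500

0.2500


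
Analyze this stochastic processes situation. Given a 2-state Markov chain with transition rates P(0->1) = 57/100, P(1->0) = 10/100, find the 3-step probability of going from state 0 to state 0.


Computing P^3 by matrix multiplication.
P = [[0.4300, 0.5700], [0.1000, 0.9000]]
After raising P to the power 3:
P^3(0,0) = 0.1798

0.1798


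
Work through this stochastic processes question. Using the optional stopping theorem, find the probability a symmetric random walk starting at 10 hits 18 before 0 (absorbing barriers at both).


By optional stopping theorem: E(M at tau) = M(0) = 10
P(hit 18)*18 + P(hit 0)*0 = 10
P(hit 18) = (10 - 0)/(18 - 0) = 5/9 = 0.5556

0.5556


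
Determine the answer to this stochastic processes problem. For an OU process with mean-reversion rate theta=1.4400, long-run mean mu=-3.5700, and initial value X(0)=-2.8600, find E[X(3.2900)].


E[X(t)] = mu + (X(0) - mu)*exp(-theta*t)
= -3.5700 + (-2.8600 - -3.5700)*exp(-1.4400*3.2900)
= -3.5700 + 0.7100 * 0.0088
= -3.5638

-3.5638


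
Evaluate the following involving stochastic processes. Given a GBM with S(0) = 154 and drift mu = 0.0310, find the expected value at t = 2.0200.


E[S(t)] = S(0) * exp(mu * t)
= 154 * exp(0.0310 * 2.0200)
= 154 * 1.0646
= 163.9518

163.9518


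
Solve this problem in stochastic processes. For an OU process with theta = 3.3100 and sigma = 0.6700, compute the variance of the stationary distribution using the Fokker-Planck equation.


Stationary variance = sigma^2 / (2*theta)
= 0.6700^2 / (2*3.3100)
= 0.4489 / 6.6200
= 0.0678

0.0678


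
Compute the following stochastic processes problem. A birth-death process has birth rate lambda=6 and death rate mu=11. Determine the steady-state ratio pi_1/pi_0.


For birth-death process, pi_n/pi_0 = (lambda/mu)^n
= (6/11)^1
= 0.5455

0.5455


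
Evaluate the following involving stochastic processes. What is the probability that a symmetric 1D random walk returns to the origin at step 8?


P(S(8) = 0) = C(8,4) / 4^4
= 70 / 256
= 0.2734

0.2734


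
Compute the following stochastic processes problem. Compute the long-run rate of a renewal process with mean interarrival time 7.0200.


Long-run renewal rate = 1/E(X)
= 1/7.0200
= 0.1425

0.1425


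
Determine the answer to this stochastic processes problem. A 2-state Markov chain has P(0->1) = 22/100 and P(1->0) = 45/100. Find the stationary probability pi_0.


Stationary distribution: pi_0 = p10/(p01+p10), pi_1 = p01/(p01+p10)
p01 = 0.2200, p10 = 0.4500
pi_0 = 0.6716

0.6716


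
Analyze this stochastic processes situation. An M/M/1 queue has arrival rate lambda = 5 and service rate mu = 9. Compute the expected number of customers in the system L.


rho = 5/9 = 0.5556
L = rho/(1-rho)
= 0.5556/0.4444
= 1.2500

1.2500


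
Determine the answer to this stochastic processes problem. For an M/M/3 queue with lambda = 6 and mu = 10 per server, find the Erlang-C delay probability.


a = lambda/mu = 0.6000
rho = a/c = 0.2000
Erlang-C formula applied:
C(c,a) = 0.0247

0.0247
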